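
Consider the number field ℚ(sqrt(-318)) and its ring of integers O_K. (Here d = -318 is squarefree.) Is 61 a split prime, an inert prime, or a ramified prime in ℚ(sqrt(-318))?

d = -318 ≡ 2 (mod 4), so O_K = ℤ[√-318] and disc(K) = 4d = -1272.
disc(K) = -1272 is not divisible by 61; 61 is unramified.
(-318/61) = 48^30 mod 61 = 1, giving Legendre symbol 1.
Legendre symbol 1 ⇒ 61 is split.

split — (61) = 𝔭₁𝔭₂ with 𝔭₁ ≠ 𝔭₂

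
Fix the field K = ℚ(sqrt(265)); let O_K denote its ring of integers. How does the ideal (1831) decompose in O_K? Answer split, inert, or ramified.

Since 265 ≡ 1 mod 4, the ring of integers is ℤ[(1+√265)/2] with discriminant 265.
Since gcd(1831, 265) = 1 the prime 1831 does not ramify.
Legendre symbol by Euler's criterion: (265/1831) ≡ 265^915 ≡ 1 (mod 1831), i.e. (265/1831) = 1.
(265/1831) = 1, so 1831 splits.

split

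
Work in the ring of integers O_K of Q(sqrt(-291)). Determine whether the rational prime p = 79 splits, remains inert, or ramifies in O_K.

Since -291 ≡ 1 mod 4, the ring of integers is ℤ[(1+√-291)/2] with discriminant -291.
Since gcd(79, -291) = 1 the prime 79 does not ramify.
Legendre symbol by Euler's criterion: (-291/79) ≡ (-291)^39 ≡ 1 (mod 79), i.e. (-291/79) = 1.
d is a quadratic residue mod p, hence 79 splits in O_K.

p splits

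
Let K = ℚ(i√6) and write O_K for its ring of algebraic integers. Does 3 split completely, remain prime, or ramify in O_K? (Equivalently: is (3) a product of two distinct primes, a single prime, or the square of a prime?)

p ramifies

d = -6 ≡ 2 (mod 4), so O_K = ℤ[√-6] and disc(K) = 4d = -24.
3 divides disc(K) = -24, so 3 ramifies.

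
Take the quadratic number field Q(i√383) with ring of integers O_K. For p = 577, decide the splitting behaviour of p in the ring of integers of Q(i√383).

p is inert

d = -383 ≡ 1 (mod 4), so O_K = ℤ[(1+√-383)/2] and disc(K) = d = -383.
disc(K) = -383 is not divisible by 577; 577 is unramified.
(-383/577) = 194^288 mod 577 = 576, giving Legendre symbol -1.
(-383/577) = -1, so 577 is inert.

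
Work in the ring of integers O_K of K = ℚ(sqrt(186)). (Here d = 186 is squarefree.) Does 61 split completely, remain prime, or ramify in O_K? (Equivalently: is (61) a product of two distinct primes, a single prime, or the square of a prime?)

split — (61) = 𝔭₁𝔭₂ with 𝔭₁ ≠ 𝔭₂

186 mod 4 = 2, hence disc K = 4·186 = 744 and O_K = ℤ[√186].
61 ∤ 744, so 61 is unramified.
Legendre symbol by Euler's criterion: (186/61) ≡ 186^30 ≡ 1 (mod 61), i.e. (186/61) = 1.
d is a quadratic residue mod p, hence 61 splits in O_K.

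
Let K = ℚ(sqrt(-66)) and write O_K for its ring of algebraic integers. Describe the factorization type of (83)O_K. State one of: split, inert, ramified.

83 splits in O_K

-66 mod 4 = 2, hence disc K = 4·(-66) = -264 and O_K = ℤ[√-66].
disc(K) = -264 is not divisible by 83; 83 is unramified.
(-66/83) = 17^41 mod 83 = 1, giving Legendre symbol 1.
(-66/83) = 1, so 83 splits.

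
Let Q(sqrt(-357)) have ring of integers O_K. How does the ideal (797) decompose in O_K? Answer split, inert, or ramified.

-357 mod 4 = 3, hence disc K = 4·(-357) = -1428 and O_K = ℤ[√-357].
disc(K) = -1428 is not divisible by 797; 797 is unramified.
Euler's criterion: (-357)^398 mod 797 = 1. Thus (-357|797) = 1.
Legendre symbol 1 ⇒ 797 is split.

split — (797) = 𝔭₁𝔭₂ with 𝔭₁ ≠ 𝔭₂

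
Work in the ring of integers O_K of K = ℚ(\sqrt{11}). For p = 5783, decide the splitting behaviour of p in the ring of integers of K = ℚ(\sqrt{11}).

11 mod 4 = 3, hence disc K = 4·11 = 44 and O_K = ℤ[√11].
disc(K) = 44 is not divisible by 5783; 5783 is unramified.
Euler's criterion: 11^2891 mod 5783 = 1. Thus (11|5783) = 1.
Legendre symbol 1 ⇒ 5783 is split.

p splits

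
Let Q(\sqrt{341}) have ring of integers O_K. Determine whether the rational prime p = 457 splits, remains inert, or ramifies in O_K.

341 mod 4 = 1, hence disc K = 341 and O_K = ℤ[(1+√341)/2].
457 ∤ 341, so 457 is unramified.
Euler's criterion: 341^228 mod 457 = 1. Thus (341|457) = 1.
Legendre symbol 1 ⇒ 457 is split.

split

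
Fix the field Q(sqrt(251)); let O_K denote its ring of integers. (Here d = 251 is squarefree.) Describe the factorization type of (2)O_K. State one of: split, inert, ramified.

ramified — (2) = 𝔭²

251 mod 4 = 3, hence disc K = 4·251 = 1004 and O_K = ℤ[√251].
Ramification test: 2 | 1004. The prime 2 ramifies in K.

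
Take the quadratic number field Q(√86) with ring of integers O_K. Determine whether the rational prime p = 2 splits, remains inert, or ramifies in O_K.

d = 86 ≡ 2 (mod 4), so O_K = ℤ[√86] and disc(K) = 4d = 344.
Ramification test: 2 | 344. The prime 2 ramifies in K.

ramified — (2) = 𝔭²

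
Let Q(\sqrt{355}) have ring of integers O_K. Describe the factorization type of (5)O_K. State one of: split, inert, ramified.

Since 355 ≢ 1 mod 4, the ring of integers is ℤ[√355] with discriminant 4·355 = 1420.
disc(K) = 1420 = 5·284, so p = 5 is ramified.

5 is ramified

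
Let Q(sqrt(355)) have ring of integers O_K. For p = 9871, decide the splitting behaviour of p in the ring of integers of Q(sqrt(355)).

p is inert

d = 355 ≡ 3 (mod 4), so O_K = ℤ[√355] and disc(K) = 4d = 1420.
9871 ∤ 1420, so 9871 is unramified.
Euler's criterion: 355^4935 mod 9871 = 9870. Thus (355|9871) = -1.
d is a non-residue mod p, hence 9871 remains inert in O_K.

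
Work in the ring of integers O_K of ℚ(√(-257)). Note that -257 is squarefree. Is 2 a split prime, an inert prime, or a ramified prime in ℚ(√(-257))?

ramified — (2) = 𝔭²

Since -257 ≢ 1 mod 4, the ring of integers is ℤ[√-257] with discriminant 4·(-257) = -1028.
2 divides disc(K) = -1028, so 2 ramifies.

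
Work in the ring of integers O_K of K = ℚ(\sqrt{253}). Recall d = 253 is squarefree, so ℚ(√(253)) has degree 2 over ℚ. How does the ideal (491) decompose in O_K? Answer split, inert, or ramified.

inert

d = 253 ≡ 1 (mod 4), so O_K = ℤ[(1+√253)/2] and disc(K) = d = 253.
Since gcd(491, 253) = 1 the prime 491 does not ramify.
Legendre symbol by Euler's criterion: (253/491) ≡ 253^245 ≡ 490 (mod 491), i.e. (253/491) = -1.
Legendre symbol -1 ⇒ 491 is inert.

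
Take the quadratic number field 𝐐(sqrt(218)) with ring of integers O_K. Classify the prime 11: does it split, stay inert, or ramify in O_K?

splits completely

Since 218 ≢ 1 mod 4, the ring of integers is ℤ[√218] with discriminant 4·218 = 872.
11 ∤ 872, so 11 is unramified.
Compute (218/11) via Euler: 9^((11-1)/2) mod 11 = 1, so (218/11) = 1.
d is a quadratic residue mod p, hence 11 splits in O_K.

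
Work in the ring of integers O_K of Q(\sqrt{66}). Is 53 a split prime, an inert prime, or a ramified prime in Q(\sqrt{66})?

Since 66 ≢ 1 mod 4, the ring of integers is ℤ[√66] with discriminant 4·66 = 264.
Since gcd(53, 264) = 1 the prime 53 does not ramify.
Compute (66/53) via Euler: 13^((53-1)/2) mod 53 = 1, so (66/53) = 1.
(66/53) = 1, so 53 splits.

split — (53) = 𝔭₁𝔭₂ with 𝔭₁ ≠ 𝔭₂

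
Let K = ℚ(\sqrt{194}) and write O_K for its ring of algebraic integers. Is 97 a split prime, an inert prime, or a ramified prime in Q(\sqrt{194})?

Since 194 ≢ 1 mod 4, the ring of integers is ℤ[√194] with discriminant 4·194 = 776.
disc(K) = 776 = 97·8, so p = 97 is ramified.

ramified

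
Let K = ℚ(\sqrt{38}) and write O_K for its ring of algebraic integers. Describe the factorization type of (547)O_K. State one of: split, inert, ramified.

Since 38 ≢ 1 mod 4, the ring of integers is ℤ[√38] with discriminant 4·38 = 152.
Since gcd(547, 152) = 1 the prime 547 does not ramify.
Compute (38/547) via Euler: 38^((547-1)/2) mod 547 = 546, so (38/547) = -1.
d is a non-residue mod p, hence 547 remains inert in O_K.

p is inert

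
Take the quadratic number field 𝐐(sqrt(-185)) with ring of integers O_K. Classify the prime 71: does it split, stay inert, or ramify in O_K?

p is inert

d = -185 ≡ 3 (mod 4), so O_K = ℤ[√-185] and disc(K) = 4d = -740.
Since gcd(71, -740) = 1 the prime 71 does not ramify.
Compute (-185/71) via Euler: 28^((71-1)/2) mod 71 = 70, so (-185/71) = -1.
Legendre symbol -1 ⇒ 71 is inert.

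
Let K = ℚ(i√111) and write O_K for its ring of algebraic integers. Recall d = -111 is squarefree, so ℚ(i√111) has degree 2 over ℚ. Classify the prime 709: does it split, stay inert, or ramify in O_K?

remains prime (inert)

d = -111 ≡ 1 (mod 4), so O_K = ℤ[(1+√-111)/2] and disc(K) = d = -111.
disc(K) = -111 is not divisible by 709; 709 is unramified.
Euler's criterion: (-111)^354 mod 709 = 708. Thus (-111|709) = -1.
Legendre symbol -1 ⇒ 709 is inert.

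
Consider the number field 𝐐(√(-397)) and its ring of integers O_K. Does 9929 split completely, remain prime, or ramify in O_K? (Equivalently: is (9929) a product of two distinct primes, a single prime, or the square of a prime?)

-397 mod 4 = 3, hence disc K = 4·(-397) = -1588 and O_K = ℤ[√-397].
9929 ∤ -1588, so 9929 is unramified.
(-397/9929) = 9532^4964 mod 9929 = 1, giving Legendre symbol 1.
Legendre symbol 1 ⇒ 9929 is split.

split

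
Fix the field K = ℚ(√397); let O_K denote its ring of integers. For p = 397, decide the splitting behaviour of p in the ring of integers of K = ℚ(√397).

ramifies in O_K

Since 397 ≡ 1 mod 4, the ring of integers is ℤ[(1+√397)/2] with discriminant 397.
Ramification test: 397 | 397. The prime 397 ramifies in K.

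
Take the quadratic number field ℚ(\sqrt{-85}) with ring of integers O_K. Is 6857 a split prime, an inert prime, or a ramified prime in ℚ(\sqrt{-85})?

splits completely

d = -85 ≡ 3 (mod 4), so O_K = ℤ[√-85] and disc(K) = 4d = -340.
disc(K) = -340 is not divisible by 6857; 6857 is unramified.
Legendre symbol by Euler's criterion: (-85/6857) ≡ (-85)^3428 ≡ 1 (mod 6857), i.e. (-85/6857) = 1.
Legendre symbol 1 ⇒ 6857 is split.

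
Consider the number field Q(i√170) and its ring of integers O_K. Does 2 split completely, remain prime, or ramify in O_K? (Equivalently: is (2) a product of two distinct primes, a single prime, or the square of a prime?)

2 is ramified

d = -170 ≡ 2 (mod 4), so O_K = ℤ[√-170] and disc(K) = 4d = -680.
disc(K) = -680 = 2·(-340), so p = 2 is ramified.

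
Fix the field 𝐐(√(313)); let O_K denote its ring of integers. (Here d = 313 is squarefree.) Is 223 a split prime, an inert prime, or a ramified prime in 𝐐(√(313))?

inert — (223) stays prime in O_K

d = 313 ≡ 1 (mod 4), so O_K = ℤ[(1+√313)/2] and disc(K) = d = 313.
223 ∤ 313, so 223 is unramified.
(313/223) = 90^111 mod 223 = 222, giving Legendre symbol -1.
d is a non-residue mod p, hence 223 remains inert in O_K.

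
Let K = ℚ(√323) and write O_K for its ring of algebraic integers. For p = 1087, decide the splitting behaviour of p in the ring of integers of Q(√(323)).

Since 323 ≢ 1 mod 4, the ring of integers is ℤ[√323] with discriminant 4·323 = 1292.
disc(K) = 1292 is not divisible by 1087; 1087 is unramified.
Compute (323/1087) via Euler: 323^((1087-1)/2) mod 1087 = 1086, so (323/1087) = -1.
d is a non-residue mod p, hence 1087 remains inert in O_K.

p is inert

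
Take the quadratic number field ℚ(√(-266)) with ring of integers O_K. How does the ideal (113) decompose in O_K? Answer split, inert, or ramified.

d = -266 ≡ 2 (mod 4), so O_K = ℤ[√-266] and disc(K) = 4d = -1064.
Since gcd(113, -1064) = 1 the prime 113 does not ramify.
Compute (-266/113) via Euler: 73^((113-1)/2) mod 113 = 112, so (-266/113) = -1.
d is a non-residue mod p, hence 113 remains inert in O_K.

inert — (113) stays prime in O_K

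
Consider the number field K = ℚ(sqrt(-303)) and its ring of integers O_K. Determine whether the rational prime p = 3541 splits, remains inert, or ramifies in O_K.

-303 mod 4 = 1, hence disc K = -303 and O_K = ℤ[(1+√-303)/2].
disc(K) = -303 is not divisible by 3541; 3541 is unramified.
Legendre symbol by Euler's criterion: (-303/3541) ≡ (-303)^1770 ≡ 1 (mod 3541), i.e. (-303/3541) = 1.
(-303/3541) = 1, so 3541 splits.

3541 splits in O_K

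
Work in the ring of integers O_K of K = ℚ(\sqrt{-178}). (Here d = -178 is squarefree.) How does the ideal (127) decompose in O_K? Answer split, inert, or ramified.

p splits

d = -178 ≡ 2 (mod 4), so O_K = ℤ[√-178] and disc(K) = 4d = -712.
Since gcd(127, -712) = 1 the prime 127 does not ramify.
(-178/127) = 76^63 mod 127 = 1, giving Legendre symbol 1.
Legendre symbol 1 ⇒ 127 is split.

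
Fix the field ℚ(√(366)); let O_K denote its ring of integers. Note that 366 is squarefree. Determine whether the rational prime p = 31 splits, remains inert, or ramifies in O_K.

31 splits in O_K

Since 366 ≢ 1 mod 4, the ring of integers is ℤ[√366] with discriminant 4·366 = 1464.
Since gcd(31, 1464) = 1 the prime 31 does not ramify.
(366/31) = 25^15 mod 31 = 1, giving Legendre symbol 1.
d is a quadratic residue mod p, hence 31 splits in O_K.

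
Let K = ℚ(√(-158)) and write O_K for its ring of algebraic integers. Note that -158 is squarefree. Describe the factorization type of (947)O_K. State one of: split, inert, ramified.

Since -158 ≢ 1 mod 4, the ring of integers is ℤ[√-158] with discriminant 4·(-158) = -632.
Since gcd(947, -632) = 1 the prime 947 does not ramify.
Legendre symbol by Euler's criterion: (-158/947) ≡ (-158)^473 ≡ 1 (mod 947), i.e. (-158/947) = 1.
d is a quadratic residue mod p, hence 947 splits in O_K.

split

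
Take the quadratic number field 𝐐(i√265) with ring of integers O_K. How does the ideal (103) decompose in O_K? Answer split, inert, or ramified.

d = -265 ≡ 3 (mod 4), so O_K = ℤ[√-265] and disc(K) = 4d = -1060.
disc(K) = -1060 is not divisible by 103; 103 is unramified.
Compute (-265/103) via Euler: 44^((103-1)/2) mod 103 = 102, so (-265/103) = -1.
Legendre symbol -1 ⇒ 103 is inert.

inert — (103) stays prime in O_K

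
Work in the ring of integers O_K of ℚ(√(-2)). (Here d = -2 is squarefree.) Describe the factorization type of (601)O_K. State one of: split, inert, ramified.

d = -2 ≡ 2 (mod 4), so O_K = ℤ[√-2] and disc(K) = 4d = -8.
601 ∤ -8, so 601 is unramified.
(-2/601) = 599^300 mod 601 = 1, giving Legendre symbol 1.
Legendre symbol 1 ⇒ 601 is split.

p splits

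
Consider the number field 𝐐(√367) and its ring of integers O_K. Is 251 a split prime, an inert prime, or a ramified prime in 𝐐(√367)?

inert — (251) stays prime in O_K

Since 367 ≢ 1 mod 4, the ring of integers is ℤ[√367] with discriminant 4·367 = 1468.
Since gcd(251, 1468) = 1 the prime 251 does not ramify.
Legendre symbol by Euler's criterion: (367/251) ≡ 367^125 ≡ 250 (mod 251), i.e. (367/251) = -1.
d is a non-residue mod p, hence 251 remains inert in O_K.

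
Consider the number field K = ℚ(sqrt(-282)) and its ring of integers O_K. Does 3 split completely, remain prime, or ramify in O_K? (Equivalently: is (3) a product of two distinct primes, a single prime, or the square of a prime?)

ramified — (3) = 𝔭²

-282 mod 4 = 2, hence disc K = 4·(-282) = -1128 and O_K = ℤ[√-282].
3 divides disc(K) = -1128, so 3 ramifies.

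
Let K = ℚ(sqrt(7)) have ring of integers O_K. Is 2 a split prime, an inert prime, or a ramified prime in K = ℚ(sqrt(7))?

Since 7 ≢ 1 mod 4, the ring of integers is ℤ[√7] with discriminant 4·7 = 28.
Ramification test: 2 | 28. The prime 2 ramifies in K.

ramified — (2) = 𝔭²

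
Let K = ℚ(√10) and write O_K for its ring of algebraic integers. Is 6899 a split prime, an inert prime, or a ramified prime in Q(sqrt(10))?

10 mod 4 = 2, hence disc K = 4·10 = 40 and O_K = ℤ[√10].
Since gcd(6899, 40) = 1 the prime 6899 does not ramify.
Legendre symbol by Euler's criterion: (10/6899) ≡ 10^3449 ≡ 6898 (mod 6899), i.e. (10/6899) = -1.
(10/6899) = -1, so 6899 is inert.

remains prime (inert)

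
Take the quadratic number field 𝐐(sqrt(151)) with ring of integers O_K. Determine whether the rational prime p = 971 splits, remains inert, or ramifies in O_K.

splits completely

Since 151 ≢ 1 mod 4, the ring of integers is ℤ[√151] with discriminant 4·151 = 604.
971 ∤ 604, so 971 is unramified.
Euler's criterion: 151^485 mod 971 = 1. Thus (151|971) = 1.
(151/971) = 1, so 971 splits.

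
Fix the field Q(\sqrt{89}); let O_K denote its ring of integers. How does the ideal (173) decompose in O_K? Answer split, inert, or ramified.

split — (173) = 𝔭₁𝔭₂ with 𝔭₁ ≠ 𝔭₂

d = 89 ≡ 1 (mod 4), so O_K = ℤ[(1+√89)/2] and disc(K) = d = 89.
Since gcd(173, 89) = 1 the prime 173 does not ramify.
Legendre symbol by Euler's criterion: (89/173) ≡ 89^86 ≡ 1 (mod 173), i.e. (89/173) = 1.
d is a quadratic residue mod p, hence 173 splits in O_K.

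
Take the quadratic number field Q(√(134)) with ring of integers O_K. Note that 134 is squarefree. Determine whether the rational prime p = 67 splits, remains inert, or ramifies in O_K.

ramified

Since 134 ≢ 1 mod 4, the ring of integers is ℤ[√134] with discriminant 4·134 = 536.
Ramification test: 67 | 536. The prime 67 ramifies in K.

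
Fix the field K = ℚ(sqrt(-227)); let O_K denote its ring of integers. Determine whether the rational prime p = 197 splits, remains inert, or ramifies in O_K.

remains prime (inert)

Since -227 ≡ 1 mod 4, the ring of integers is ℤ[(1+√-227)/2] with discriminant -227.
197 ∤ -227, so 197 is unramified.
Compute (-227/197) via Euler: 167^((197-1)/2) mod 197 = 196, so (-227/197) = -1.
Legendre symbol -1 ⇒ 197 is inert.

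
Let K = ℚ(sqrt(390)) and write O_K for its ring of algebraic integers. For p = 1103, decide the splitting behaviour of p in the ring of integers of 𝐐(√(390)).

split — (1103) = 𝔭₁𝔭₂ with 𝔭₁ ≠ 𝔭₂

Since 390 ≢ 1 mod 4, the ring of integers is ℤ[√390] with discriminant 4·390 = 1560.
Since gcd(1103, 1560) = 1 the prime 1103 does not ramify.
Euler's criterion: 390^551 mod 1103 = 1. Thus (390|1103) = 1.
(390/1103) = 1, so 1103 splits.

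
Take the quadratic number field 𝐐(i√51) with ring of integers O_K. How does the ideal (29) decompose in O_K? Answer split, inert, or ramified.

-51 mod 4 = 1, hence disc K = -51 and O_K = ℤ[(1+√-51)/2].
29 ∤ -51, so 29 is unramified.
Legendre symbol by Euler's criterion: (-51/29) ≡ (-51)^14 ≡ 1 (mod 29), i.e. (-51/29) = 1.
d is a quadratic residue mod p, hence 29 splits in O_K.

splits completely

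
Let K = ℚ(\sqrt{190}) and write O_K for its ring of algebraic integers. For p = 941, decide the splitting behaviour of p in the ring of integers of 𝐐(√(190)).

Since 190 ≢ 1 mod 4, the ring of integers is ℤ[√190] with discriminant 4·190 = 760.
disc(K) = 760 is not divisible by 941; 941 is unramified.
Legendre symbol by Euler's criterion: (190/941) ≡ 190^470 ≡ 1 (mod 941), i.e. (190/941) = 1.
d is a quadratic residue mod p, hence 941 splits in O_K.

split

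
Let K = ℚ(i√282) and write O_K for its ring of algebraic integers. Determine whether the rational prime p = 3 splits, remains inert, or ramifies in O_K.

p ramifies

-282 mod 4 = 2, hence disc K = 4·(-282) = -1128 and O_K = ℤ[√-282].
3 divides disc(K) = -1128, so 3 ramifies.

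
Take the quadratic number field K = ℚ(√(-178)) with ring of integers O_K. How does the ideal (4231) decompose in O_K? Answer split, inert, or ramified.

splits completely

-178 mod 4 = 2, hence disc K = 4·(-178) = -712 and O_K = ℤ[√-178].
Since gcd(4231, -712) = 1 the prime 4231 does not ramify.
Legendre symbol by Euler's criterion: (-178/4231) ≡ (-178)^2115 ≡ 1 (mod 4231), i.e. (-178/4231) = 1.
(-178/4231) = 1, so 4231 splits.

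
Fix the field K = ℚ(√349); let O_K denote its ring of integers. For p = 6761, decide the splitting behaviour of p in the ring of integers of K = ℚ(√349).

split

d = 349 ≡ 1 (mod 4), so O_K = ℤ[(1+√349)/2] and disc(K) = d = 349.
disc(K) = 349 is not divisible by 6761; 6761 is unramified.
(349/6761) = 349^3380 mod 6761 = 1, giving Legendre symbol 1.
(349/6761) = 1, so 6761 splits.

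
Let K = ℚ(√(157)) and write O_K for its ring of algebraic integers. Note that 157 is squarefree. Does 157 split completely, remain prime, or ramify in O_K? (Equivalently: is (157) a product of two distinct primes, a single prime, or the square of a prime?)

ramified — (157) = 𝔭²

d = 157 ≡ 1 (mod 4), so O_K = ℤ[(1+√157)/2] and disc(K) = d = 157.
disc(K) = 157 = 157·1, so p = 157 is ramified.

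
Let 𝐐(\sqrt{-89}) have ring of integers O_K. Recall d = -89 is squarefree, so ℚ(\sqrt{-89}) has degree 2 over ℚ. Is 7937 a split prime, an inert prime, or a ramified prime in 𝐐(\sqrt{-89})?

d = -89 ≡ 3 (mod 4), so O_K = ℤ[√-89] and disc(K) = 4d = -356.
disc(K) = -356 is not divisible by 7937; 7937 is unramified.
Legendre symbol by Euler's criterion: (-89/7937) ≡ (-89)^3968 ≡ 1 (mod 7937), i.e. (-89/7937) = 1.
Legendre symbol 1 ⇒ 7937 is split.

split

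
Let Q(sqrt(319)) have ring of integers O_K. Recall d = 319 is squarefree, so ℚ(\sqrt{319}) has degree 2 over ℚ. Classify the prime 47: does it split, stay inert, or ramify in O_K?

p splits

Since 319 ≢ 1 mod 4, the ring of integers is ℤ[√319] with discriminant 4·319 = 1276.
47 ∤ 1276, so 47 is unramified.
Euler's criterion: 319^23 mod 47 = 1. Thus (319|47) = 1.
d is a quadratic residue mod p, hence 47 splits in O_K.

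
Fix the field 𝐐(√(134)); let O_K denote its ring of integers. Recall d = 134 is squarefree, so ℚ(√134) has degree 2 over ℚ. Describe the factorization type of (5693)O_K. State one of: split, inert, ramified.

remains prime (inert)

Since 134 ≢ 1 mod 4, the ring of integers is ℤ[√134] with discriminant 4·134 = 536.
5693 ∤ 536, so 5693 is unramified.
(134/5693) = 134^2846 mod 5693 = 5692, giving Legendre symbol -1.
Legendre symbol -1 ⇒ 5693 is inert.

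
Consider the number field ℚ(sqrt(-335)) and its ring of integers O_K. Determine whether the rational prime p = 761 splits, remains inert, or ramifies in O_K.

761 splits in O_K

-335 mod 4 = 1, hence disc K = -335 and O_K = ℤ[(1+√-335)/2].
761 ∤ -335, so 761 is unramified.
Legendre symbol by Euler's criterion: (-335/761) ≡ (-335)^380 ≡ 1 (mod 761), i.e. (-335/761) = 1.
d is a quadratic residue mod p, hence 761 splits in O_K.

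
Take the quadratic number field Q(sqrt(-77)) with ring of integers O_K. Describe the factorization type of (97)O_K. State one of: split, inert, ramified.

inert

Since -77 ≢ 1 mod 4, the ring of integers is ℤ[√-77] with discriminant 4·(-77) = -308.
disc(K) = -308 is not divisible by 97; 97 is unramified.
Compute (-77/97) via Euler: 20^((97-1)/2) mod 97 = 96, so (-77/97) = -1.
Legendre symbol -1 ⇒ 97 is inert.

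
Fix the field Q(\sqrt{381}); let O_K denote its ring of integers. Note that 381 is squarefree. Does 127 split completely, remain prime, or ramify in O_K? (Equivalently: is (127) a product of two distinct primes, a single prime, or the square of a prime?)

p ramifies

381 mod 4 = 1, hence disc K = 381 and O_K = ℤ[(1+√381)/2].
127 divides disc(K) = 381, so 127 ramifies.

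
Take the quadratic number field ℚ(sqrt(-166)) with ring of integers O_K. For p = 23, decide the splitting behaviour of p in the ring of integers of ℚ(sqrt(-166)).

d = -166 ≡ 2 (mod 4), so O_K = ℤ[√-166] and disc(K) = 4d = -664.
23 ∤ -664, so 23 is unramified.
(-166/23) = 18^11 mod 23 = 1, giving Legendre symbol 1.
d is a quadratic residue mod p, hence 23 splits in O_K.

split — (23) = 𝔭₁𝔭₂ with 𝔭₁ ≠ 𝔭₂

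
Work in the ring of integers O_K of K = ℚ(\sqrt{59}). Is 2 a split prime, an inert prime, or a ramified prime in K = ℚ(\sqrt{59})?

p ramifies

59 mod 4 = 3, hence disc K = 4·59 = 236 and O_K = ℤ[√59].
disc(K) = 236 = 2·118, so p = 2 is ramified.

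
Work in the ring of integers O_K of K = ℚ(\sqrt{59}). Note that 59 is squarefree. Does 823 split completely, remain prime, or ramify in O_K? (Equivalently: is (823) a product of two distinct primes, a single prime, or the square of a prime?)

59 mod 4 = 3, hence disc K = 4·59 = 236 and O_K = ℤ[√59].
823 ∤ 236, so 823 is unramified.
Euler's criterion: 59^411 mod 823 = 1. Thus (59|823) = 1.
(59/823) = 1, so 823 splits.

splits completely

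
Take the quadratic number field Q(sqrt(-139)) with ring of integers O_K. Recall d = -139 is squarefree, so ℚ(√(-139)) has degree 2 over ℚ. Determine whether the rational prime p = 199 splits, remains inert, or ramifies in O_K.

Since -139 ≡ 1 mod 4, the ring of integers is ℤ[(1+√-139)/2] with discriminant -139.
Since gcd(199, -139) = 1 the prime 199 does not ramify.
(-139/199) = 60^99 mod 199 = 198, giving Legendre symbol -1.
Legendre symbol -1 ⇒ 199 is inert.

inert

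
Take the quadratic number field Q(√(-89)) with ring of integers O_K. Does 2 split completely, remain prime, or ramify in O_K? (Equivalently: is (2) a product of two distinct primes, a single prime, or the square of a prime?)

Since -89 ≢ 1 mod 4, the ring of integers is ℤ[√-89] with discriminant 4·(-89) = -356.
2 divides disc(K) = -356, so 2 ramifies.

ramified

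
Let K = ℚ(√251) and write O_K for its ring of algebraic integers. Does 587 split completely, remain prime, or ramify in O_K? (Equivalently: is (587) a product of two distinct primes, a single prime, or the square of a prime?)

d = 251 ≡ 3 (mod 4), so O_K = ℤ[√251] and disc(K) = 4d = 1004.
disc(K) = 1004 is not divisible by 587; 587 is unramified.
Compute (251/587) via Euler: 251^((587-1)/2) mod 587 = 586, so (251/587) = -1.
(251/587) = -1, so 587 is inert.

remains prime (inert)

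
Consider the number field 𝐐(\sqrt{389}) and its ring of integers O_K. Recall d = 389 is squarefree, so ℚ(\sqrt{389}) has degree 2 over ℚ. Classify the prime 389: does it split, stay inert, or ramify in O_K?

389 is ramified

d = 389 ≡ 1 (mod 4), so O_K = ℤ[(1+√389)/2] and disc(K) = d = 389.
Ramification test: 389 | 389. The prime 389 ramifies in K.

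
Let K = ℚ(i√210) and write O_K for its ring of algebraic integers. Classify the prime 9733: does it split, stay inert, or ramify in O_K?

p is inert

d = -210 ≡ 2 (mod 4), so O_K = ℤ[√-210] and disc(K) = 4d = -840.
9733 ∤ -840, so 9733 is unramified.
Legendre symbol by Euler's criterion: (-210/9733) ≡ (-210)^4866 ≡ 9732 (mod 9733), i.e. (-210/9733) = -1.
(-210/9733) = -1, so 9733 is inert.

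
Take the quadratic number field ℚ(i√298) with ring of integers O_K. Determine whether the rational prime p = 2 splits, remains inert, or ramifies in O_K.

d = -298 ≡ 2 (mod 4), so O_K = ℤ[√-298] and disc(K) = 4d = -1192.
2 divides disc(K) = -1192, so 2 ramifies.

2 is ramified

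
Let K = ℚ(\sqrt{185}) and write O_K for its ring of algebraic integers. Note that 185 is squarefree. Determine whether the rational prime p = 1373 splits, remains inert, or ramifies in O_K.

185 mod 4 = 1, hence disc K = 185 and O_K = ℤ[(1+√185)/2].
1373 ∤ 185, so 1373 is unramified.
Euler's criterion: 185^686 mod 1373 = 1372. Thus (185|1373) = -1.
Legendre symbol -1 ⇒ 1373 is inert.

inert — (1373) stays prime in O_K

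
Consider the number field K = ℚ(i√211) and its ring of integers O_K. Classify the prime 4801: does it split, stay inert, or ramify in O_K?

4801 remains inert

Since -211 ≡ 1 mod 4, the ring of integers is ℤ[(1+√-211)/2] with discriminant -211.
disc(K) = -211 is not divisible by 4801; 4801 is unramified.
Legendre symbol by Euler's criterion: (-211/4801) ≡ (-211)^2400 ≡ 4800 (mod 4801), i.e. (-211/4801) = -1.
Legendre symbol -1 ⇒ 4801 is inert.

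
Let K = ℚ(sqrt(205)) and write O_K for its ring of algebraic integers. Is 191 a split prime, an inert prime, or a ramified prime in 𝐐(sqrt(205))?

p is inert

Since 205 ≡ 1 mod 4, the ring of integers is ℤ[(1+√205)/2] with discriminant 205.
Since gcd(191, 205) = 1 the prime 191 does not ramify.
(205/191) = 14^95 mod 191 = 190, giving Legendre symbol -1.
(205/191) = -1, so 191 is inert.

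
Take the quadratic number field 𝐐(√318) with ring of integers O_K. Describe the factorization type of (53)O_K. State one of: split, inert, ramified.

318 mod 4 = 2, hence disc K = 4·318 = 1272 and O_K = ℤ[√318].
Ramification test: 53 | 1272. The prime 53 ramifies in K.

ramified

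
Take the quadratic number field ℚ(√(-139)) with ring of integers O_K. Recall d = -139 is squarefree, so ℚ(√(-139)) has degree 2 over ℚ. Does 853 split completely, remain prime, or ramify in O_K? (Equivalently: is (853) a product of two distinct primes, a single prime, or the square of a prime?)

inert

Since -139 ≡ 1 mod 4, the ring of integers is ℤ[(1+√-139)/2] with discriminant -139.
Since gcd(853, -139) = 1 the prime 853 does not ramify.
Euler's criterion: (-139)^426 mod 853 = 852. Thus (-139|853) = -1.
d is a non-residue mod p, hence 853 remains inert in O_K.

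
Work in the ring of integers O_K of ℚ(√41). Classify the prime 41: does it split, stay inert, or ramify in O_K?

d = 41 ≡ 1 (mod 4), so O_K = ℤ[(1+√41)/2] and disc(K) = d = 41.
disc(K) = 41 = 41·1, so p = 41 is ramified.

ramifies in O_K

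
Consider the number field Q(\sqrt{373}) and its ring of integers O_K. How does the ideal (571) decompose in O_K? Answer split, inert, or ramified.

d = 373 ≡ 1 (mod 4), so O_K = ℤ[(1+√373)/2] and disc(K) = d = 373.
disc(K) = 373 is not divisible by 571; 571 is unramified.
Euler's criterion: 373^285 mod 571 = 1. Thus (373|571) = 1.
Legendre symbol 1 ⇒ 571 is split.

split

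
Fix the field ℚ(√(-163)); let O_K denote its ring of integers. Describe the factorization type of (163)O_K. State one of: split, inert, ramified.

163 is ramified

d = -163 ≡ 1 (mod 4), so O_K = ℤ[(1+√-163)/2] and disc(K) = d = -163.
disc(K) = -163 = 163·(-1), so p = 163 is ramified.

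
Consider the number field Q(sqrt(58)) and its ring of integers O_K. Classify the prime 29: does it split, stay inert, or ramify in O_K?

ramifies in O_K

d = 58 ≡ 2 (mod 4), so O_K = ℤ[√58] and disc(K) = 4d = 232.
Ramification test: 29 | 232. The prime 29 ramifies in K.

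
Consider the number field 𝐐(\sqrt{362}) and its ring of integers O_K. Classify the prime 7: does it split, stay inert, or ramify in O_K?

362 mod 4 = 2, hence disc K = 4·362 = 1448 and O_K = ℤ[√362].
Since gcd(7, 1448) = 1 the prime 7 does not ramify.
Compute (362/7) via Euler: 5^((7-1)/2) mod 7 = 6, so (362/7) = -1.
d is a non-residue mod p, hence 7 remains inert in O_K.

7 remains inert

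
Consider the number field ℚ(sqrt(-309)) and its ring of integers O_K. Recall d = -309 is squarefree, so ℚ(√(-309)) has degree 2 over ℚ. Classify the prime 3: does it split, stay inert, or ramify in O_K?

3 is ramified

-309 mod 4 = 3, hence disc K = 4·(-309) = -1236 and O_K = ℤ[√-309].
disc(K) = -1236 = 3·(-412), so p = 3 is ramified.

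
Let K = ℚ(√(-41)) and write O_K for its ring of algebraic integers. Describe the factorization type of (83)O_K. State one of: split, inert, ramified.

inert

Since -41 ≢ 1 mod 4, the ring of integers is ℤ[√-41] with discriminant 4·(-41) = -164.
disc(K) = -164 is not divisible by 83; 83 is unramified.
Legendre symbol by Euler's criterion: (-41/83) ≡ (-41)^41 ≡ 82 (mod 83), i.e. (-41/83) = -1.
(-41/83) = -1, so 83 is inert.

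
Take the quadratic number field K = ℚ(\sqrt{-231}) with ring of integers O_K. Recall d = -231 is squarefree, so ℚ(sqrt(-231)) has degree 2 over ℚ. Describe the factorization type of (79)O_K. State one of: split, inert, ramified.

-231 mod 4 = 1, hence disc K = -231 and O_K = ℤ[(1+√-231)/2].
79 ∤ -231, so 79 is unramified.
Legendre symbol by Euler's criterion: (-231/79) ≡ (-231)^39 ≡ 78 (mod 79), i.e. (-231/79) = -1.
(-231/79) = -1, so 79 is inert.

remains prime (inert)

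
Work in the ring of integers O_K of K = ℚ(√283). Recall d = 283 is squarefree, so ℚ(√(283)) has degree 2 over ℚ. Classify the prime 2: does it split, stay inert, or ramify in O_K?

d = 283 ≡ 3 (mod 4), so O_K = ℤ[√283] and disc(K) = 4d = 1132.
2 divides disc(K) = 1132, so 2 ramifies.

2 is ramified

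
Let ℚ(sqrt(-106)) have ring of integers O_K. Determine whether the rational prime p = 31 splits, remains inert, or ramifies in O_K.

p splits

-106 mod 4 = 2, hence disc K = 4·(-106) = -424 and O_K = ℤ[√-106].
31 ∤ -424, so 31 is unramified.
(-106/31) = 18^15 mod 31 = 1, giving Legendre symbol 1.
(-106/31) = 1, so 31 splits.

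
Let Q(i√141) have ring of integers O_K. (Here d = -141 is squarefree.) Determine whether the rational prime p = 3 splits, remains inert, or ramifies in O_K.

ramifies in O_K

d = -141 ≡ 3 (mod 4), so O_K = ℤ[√-141] and disc(K) = 4d = -564.
3 divides disc(K) = -564, so 3 ramifies.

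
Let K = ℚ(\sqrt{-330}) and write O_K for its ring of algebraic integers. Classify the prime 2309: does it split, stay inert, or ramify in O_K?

Since -330 ≢ 1 mod 4, the ring of integers is ℤ[√-330] with discriminant 4·(-330) = -1320.
Since gcd(2309, -1320) = 1 the prime 2309 does not ramify.
Compute (-330/2309) via Euler: 1979^((2309-1)/2) mod 2309 = 2308, so (-330/2309) = -1.
(-330/2309) = -1, so 2309 is inert.

inert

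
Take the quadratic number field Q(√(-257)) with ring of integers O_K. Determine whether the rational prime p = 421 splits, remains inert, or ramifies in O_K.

d = -257 ≡ 3 (mod 4), so O_K = ℤ[√-257] and disc(K) = 4d = -1028.
Since gcd(421, -1028) = 1 the prime 421 does not ramify.
Compute (-257/421) via Euler: 164^((421-1)/2) mod 421 = 420, so (-257/421) = -1.
Legendre symbol -1 ⇒ 421 is inert.

remains prime (inert)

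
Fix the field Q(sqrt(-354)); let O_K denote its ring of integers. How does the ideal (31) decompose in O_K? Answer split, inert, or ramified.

d = -354 ≡ 2 (mod 4), so O_K = ℤ[√-354] and disc(K) = 4d = -1416.
Since gcd(31, -1416) = 1 the prime 31 does not ramify.
Euler's criterion: (-354)^15 mod 31 = 1. Thus (-354|31) = 1.
Legendre symbol 1 ⇒ 31 is split.

splits completely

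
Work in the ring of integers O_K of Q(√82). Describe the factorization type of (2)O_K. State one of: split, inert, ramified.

Since 82 ≢ 1 mod 4, the ring of integers is ℤ[√82] with discriminant 4·82 = 328.
Ramification test: 2 | 328. The prime 2 ramifies in K.

2 is ramified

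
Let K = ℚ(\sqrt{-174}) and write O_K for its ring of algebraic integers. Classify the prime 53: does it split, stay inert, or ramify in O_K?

-174 mod 4 = 2, hence disc K = 4·(-174) = -696 and O_K = ℤ[√-174].
Since gcd(53, -696) = 1 the prime 53 does not ramify.
Legendre symbol by Euler's criterion: (-174/53) ≡ (-174)^26 ≡ 1 (mod 53), i.e. (-174/53) = 1.
d is a quadratic residue mod p, hence 53 splits in O_K.

p splits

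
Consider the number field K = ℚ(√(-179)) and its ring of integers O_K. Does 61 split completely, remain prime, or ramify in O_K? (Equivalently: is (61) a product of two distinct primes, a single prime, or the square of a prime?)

61 splits in O_K

Since -179 ≡ 1 mod 4, the ring of integers is ℤ[(1+√-179)/2] with discriminant -179.
Since gcd(61, -179) = 1 the prime 61 does not ramify.
Legendre symbol by Euler's criterion: (-179/61) ≡ (-179)^30 ≡ 1 (mod 61), i.e. (-179/61) = 1.
(-179/61) = 1, so 61 splits.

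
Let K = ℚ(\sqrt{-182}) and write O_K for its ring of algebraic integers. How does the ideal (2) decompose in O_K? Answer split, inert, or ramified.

Since -182 ≢ 1 mod 4, the ring of integers is ℤ[√-182] with discriminant 4·(-182) = -728.
2 divides disc(K) = -728, so 2 ramifies.

ramified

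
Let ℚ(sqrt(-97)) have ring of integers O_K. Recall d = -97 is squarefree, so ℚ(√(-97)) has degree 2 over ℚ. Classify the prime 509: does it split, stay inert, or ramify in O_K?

d = -97 ≡ 3 (mod 4), so O_K = ℤ[√-97] and disc(K) = 4d = -388.
509 ∤ -388, so 509 is unramified.
Legendre symbol by Euler's criterion: (-97/509) ≡ (-97)^254 ≡ 1 (mod 509), i.e. (-97/509) = 1.
Legendre symbol 1 ⇒ 509 is split.

509 splits in O_K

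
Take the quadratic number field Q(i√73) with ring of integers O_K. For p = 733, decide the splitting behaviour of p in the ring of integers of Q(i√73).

d = -73 ≡ 3 (mod 4), so O_K = ℤ[√-73] and disc(K) = 4d = -292.
disc(K) = -292 is not divisible by 733; 733 is unramified.
Compute (-73/733) via Euler: 660^((733-1)/2) mod 733 = 1, so (-73/733) = 1.
d is a quadratic residue mod p, hence 733 splits in O_K.

733 splits in O_K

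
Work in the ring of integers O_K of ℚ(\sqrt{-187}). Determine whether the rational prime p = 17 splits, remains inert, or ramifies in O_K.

ramifies in O_K

Since -187 ≡ 1 mod 4, the ring of integers is ℤ[(1+√-187)/2] with discriminant -187.
17 divides disc(K) = -187, so 17 ramifies.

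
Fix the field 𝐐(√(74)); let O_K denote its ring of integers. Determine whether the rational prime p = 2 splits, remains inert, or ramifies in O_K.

74 mod 4 = 2, hence disc K = 4·74 = 296 and O_K = ℤ[√74].
disc(K) = 296 = 2·148, so p = 2 is ramified.

ramifies in O_K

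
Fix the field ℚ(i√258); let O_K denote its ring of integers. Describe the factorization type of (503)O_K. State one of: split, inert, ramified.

-258 mod 4 = 2, hence disc K = 4·(-258) = -1032 and O_K = ℤ[√-258].
503 ∤ -1032, so 503 is unramified.
Compute (-258/503) via Euler: 245^((503-1)/2) mod 503 = 502, so (-258/503) = -1.
d is a non-residue mod p, hence 503 remains inert in O_K.

p is inert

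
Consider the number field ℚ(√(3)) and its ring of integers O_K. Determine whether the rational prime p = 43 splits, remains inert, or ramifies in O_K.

3 mod 4 = 3, hence disc K = 4·3 = 12 and O_K = ℤ[√3].
Since gcd(43, 12) = 1 the prime 43 does not ramify.
Legendre symbol by Euler's criterion: (3/43) ≡ 3^21 ≡ 42 (mod 43), i.e. (3/43) = -1.
d is a non-residue mod p, hence 43 remains inert in O_K.

43 remains inert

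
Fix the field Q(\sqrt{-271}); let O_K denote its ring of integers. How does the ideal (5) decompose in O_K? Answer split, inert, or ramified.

5 splits in O_K

Since -271 ≡ 1 mod 4, the ring of integers is ℤ[(1+√-271)/2] with discriminant -271.
Since gcd(5, -271) = 1 the prime 5 does not ramify.
Euler's criterion: (-271)^2 mod 5 = 1. Thus (-271|5) = 1.
d is a quadratic residue mod p, hence 5 splits in O_K.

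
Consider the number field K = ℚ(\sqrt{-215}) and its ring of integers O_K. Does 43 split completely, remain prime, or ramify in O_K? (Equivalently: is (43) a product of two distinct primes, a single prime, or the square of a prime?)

ramified — (43) = 𝔭²

d = -215 ≡ 1 (mod 4), so O_K = ℤ[(1+√-215)/2] and disc(K) = d = -215.
Ramification test: 43 | -215. The prime 43 ramifies in K.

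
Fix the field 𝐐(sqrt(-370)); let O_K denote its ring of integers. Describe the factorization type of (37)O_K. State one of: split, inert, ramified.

Since -370 ≢ 1 mod 4, the ring of integers is ℤ[√-370] with discriminant 4·(-370) = -1480.
Ramification test: 37 | -1480. The prime 37 ramifies in K.

ramified — (37) = 𝔭²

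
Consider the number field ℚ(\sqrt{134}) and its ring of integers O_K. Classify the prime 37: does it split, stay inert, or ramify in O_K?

37 remains inert

134 mod 4 = 2, hence disc K = 4·134 = 536 and O_K = ℤ[√134].
37 ∤ 536, so 37 is unramified.
Legendre symbol by Euler's criterion: (134/37) ≡ 134^18 ≡ 36 (mod 37), i.e. (134/37) = -1.
(134/37) = -1, so 37 is inert.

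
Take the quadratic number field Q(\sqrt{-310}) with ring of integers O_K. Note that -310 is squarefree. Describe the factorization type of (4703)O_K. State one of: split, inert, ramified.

-310 mod 4 = 2, hence disc K = 4·(-310) = -1240 and O_K = ℤ[√-310].
4703 ∤ -1240, so 4703 is unramified.
(-310/4703) = 4393^2351 mod 4703 = 1, giving Legendre symbol 1.
(-310/4703) = 1, so 4703 splits.

4703 splits in O_K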